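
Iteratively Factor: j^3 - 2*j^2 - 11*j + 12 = (j + 3)*(j^2 - 5*j + 4) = (j - 4)*(j + 3)*(j - 1)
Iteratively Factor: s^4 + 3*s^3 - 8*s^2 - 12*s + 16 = (s + 2)*(s^3 + s^2 - 10*s + 8) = (s + 2)*(s + 4)*(s^2 - 3*s + 2) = (s - 2)*(s + 2)*(s + 4)*(s - 1)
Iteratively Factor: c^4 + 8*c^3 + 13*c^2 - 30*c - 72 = (c + 3)*(c^3 + 5*c^2 - 2*c - 24) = (c + 3)*(c + 4)*(c^2 + c - 6) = (c - 2)*(c + 3)*(c + 4)*(c + 3)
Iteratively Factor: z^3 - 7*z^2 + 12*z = (z - 3)*(z^2 - 4*z) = (z - 4)*(z - 3)*(z)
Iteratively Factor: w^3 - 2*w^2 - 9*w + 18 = (w + 3)*(w^2 - 5*w + 6) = (w - 2)*(w + 3)*(w - 3)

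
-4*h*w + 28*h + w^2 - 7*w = (-4*h + w)*(w - 7)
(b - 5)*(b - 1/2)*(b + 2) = b^3 - 7*b^2/2 - 17*b/2 + 5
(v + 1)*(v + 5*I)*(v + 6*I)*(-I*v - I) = -I*v^4 + 11*v^3 - 2*I*v^3 + 22*v^2 + 29*I*v^2 + 11*v + 60*I*v + 30*I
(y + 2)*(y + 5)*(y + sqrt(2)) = y^3 + sqrt(2)*y^2 + 7*y^2 + 7*sqrt(2)*y + 10*y + 10*sqrt(2)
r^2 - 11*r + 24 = (r - 8)*(r - 3)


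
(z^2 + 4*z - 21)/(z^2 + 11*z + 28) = (z - 3)/(z + 4)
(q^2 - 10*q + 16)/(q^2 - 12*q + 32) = (q - 2)/(q - 4)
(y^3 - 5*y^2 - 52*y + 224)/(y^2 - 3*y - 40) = (y^2 + 3*y - 28)/(y + 5)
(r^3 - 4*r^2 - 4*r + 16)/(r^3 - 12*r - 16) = (r - 2)/(r + 2)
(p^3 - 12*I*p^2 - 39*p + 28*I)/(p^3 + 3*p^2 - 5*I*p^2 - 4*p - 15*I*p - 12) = (p - 7*I)/(p + 3)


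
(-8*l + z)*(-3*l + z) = 24*l^2 - 11*l*z + z^2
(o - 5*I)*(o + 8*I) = o^2 + 3*I*o + 40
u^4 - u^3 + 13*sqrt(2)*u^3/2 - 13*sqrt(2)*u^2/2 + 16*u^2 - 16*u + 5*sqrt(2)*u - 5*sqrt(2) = (u - 1)*(u + sqrt(2)/2)*(u + sqrt(2))*(u + 5*sqrt(2))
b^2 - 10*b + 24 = (b - 6)*(b - 4)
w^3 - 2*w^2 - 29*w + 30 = (w - 6)*(w - 1)*(w + 5)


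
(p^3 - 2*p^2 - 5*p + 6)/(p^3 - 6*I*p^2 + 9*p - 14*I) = (p^3 - 2*p^2 - 5*p + 6)/(p^3 - 6*I*p^2 + 9*p - 14*I)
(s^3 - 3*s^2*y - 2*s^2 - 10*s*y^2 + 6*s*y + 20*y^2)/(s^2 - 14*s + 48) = (s^3 - 3*s^2*y - 2*s^2 - 10*s*y^2 + 6*s*y + 20*y^2)/(s^2 - 14*s + 48)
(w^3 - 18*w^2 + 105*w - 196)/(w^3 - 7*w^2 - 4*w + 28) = (w^2 - 11*w + 28)/(w^2 - 4)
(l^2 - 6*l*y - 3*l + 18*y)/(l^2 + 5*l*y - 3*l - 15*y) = (l - 6*y)/(l + 5*y)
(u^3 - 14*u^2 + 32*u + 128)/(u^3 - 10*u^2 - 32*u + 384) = (u + 2)/(u + 6)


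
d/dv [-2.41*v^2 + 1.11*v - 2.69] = 1.11 - 4.82*v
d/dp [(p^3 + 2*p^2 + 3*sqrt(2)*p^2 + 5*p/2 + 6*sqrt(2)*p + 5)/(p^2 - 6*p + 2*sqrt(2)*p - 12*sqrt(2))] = (p^4 - 12*p^3 + 4*sqrt(2)*p^3 - 56*sqrt(2)*p^2 - 5*p^2/2 - 154*p - 48*sqrt(2)*p - 114 - 40*sqrt(2))/(p^4 - 12*p^3 + 4*sqrt(2)*p^3 - 48*sqrt(2)*p^2 + 44*p^2 - 96*p + 144*sqrt(2)*p + 288)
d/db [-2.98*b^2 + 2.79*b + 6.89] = 2.79 - 5.96*b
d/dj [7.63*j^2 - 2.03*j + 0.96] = 15.26*j - 2.03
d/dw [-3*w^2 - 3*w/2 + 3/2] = -6*w - 3/2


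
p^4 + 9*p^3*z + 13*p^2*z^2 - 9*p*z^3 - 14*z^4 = (p - z)*(p + z)*(p + 2*z)*(p + 7*z)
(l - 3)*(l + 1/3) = l^2 - 8*l/3 - 1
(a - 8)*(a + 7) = a^2 - a - 56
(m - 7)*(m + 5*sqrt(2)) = m^2 - 7*m + 5*sqrt(2)*m - 35*sqrt(2)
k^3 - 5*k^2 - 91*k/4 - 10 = (k - 8)*(k + 1/2)*(k + 5/2)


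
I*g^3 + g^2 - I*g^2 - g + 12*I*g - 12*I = (g - 4*I)*(g + 3*I)*(I*g - I)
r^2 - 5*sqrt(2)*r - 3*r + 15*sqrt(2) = (r - 3)*(r - 5*sqrt(2))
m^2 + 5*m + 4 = (m + 1)*(m + 4)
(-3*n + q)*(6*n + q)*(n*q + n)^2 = -18*n^4*q^2 - 36*n^4*q - 18*n^4 + 3*n^3*q^3 + 6*n^3*q^2 + 3*n^3*q + n^2*q^4 + 2*n^2*q^3 + n^2*q^2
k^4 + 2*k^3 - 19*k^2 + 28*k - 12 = (k - 2)*(k - 1)^2*(k + 6)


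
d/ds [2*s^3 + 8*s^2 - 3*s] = 6*s^2 + 16*s - 3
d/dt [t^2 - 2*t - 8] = 2*t - 2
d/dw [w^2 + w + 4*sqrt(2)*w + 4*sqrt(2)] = 2*w + 1 + 4*sqrt(2)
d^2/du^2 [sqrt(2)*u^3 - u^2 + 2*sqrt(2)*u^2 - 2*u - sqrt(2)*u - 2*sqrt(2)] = 6*sqrt(2)*u - 2 + 4*sqrt(2)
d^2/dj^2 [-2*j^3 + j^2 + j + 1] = 2 - 12*j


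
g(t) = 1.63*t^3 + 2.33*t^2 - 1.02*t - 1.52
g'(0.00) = -1.02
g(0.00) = -1.52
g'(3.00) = 56.97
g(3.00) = 60.40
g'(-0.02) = -1.11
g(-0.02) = -1.50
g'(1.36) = 14.36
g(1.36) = 5.50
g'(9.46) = 480.68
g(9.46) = 1577.29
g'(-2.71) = 22.26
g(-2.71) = -14.09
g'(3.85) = 89.40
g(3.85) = 122.11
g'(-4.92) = 94.42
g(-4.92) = -134.23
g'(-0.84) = -1.48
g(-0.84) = 0.01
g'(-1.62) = 4.26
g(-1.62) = -0.68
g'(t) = 4.89*t^2 + 4.66*t - 1.02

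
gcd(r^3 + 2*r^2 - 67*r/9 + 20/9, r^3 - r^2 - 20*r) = r + 4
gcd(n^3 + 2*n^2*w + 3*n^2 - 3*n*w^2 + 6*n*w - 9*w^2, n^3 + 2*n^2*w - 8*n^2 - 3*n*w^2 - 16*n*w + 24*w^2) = -n^2 - 2*n*w + 3*w^2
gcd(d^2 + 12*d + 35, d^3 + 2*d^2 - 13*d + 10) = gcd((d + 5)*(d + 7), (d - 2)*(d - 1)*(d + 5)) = d + 5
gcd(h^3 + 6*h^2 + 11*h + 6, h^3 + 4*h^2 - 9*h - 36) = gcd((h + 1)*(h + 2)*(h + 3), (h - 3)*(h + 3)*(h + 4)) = h + 3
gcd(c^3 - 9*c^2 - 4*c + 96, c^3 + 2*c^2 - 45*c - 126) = c + 3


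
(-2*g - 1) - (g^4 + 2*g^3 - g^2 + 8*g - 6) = -g^4 - 2*g^3 + g^2 - 10*g + 5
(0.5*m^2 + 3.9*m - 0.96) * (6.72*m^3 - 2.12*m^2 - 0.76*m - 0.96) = 3.36*m^5 + 25.148*m^4 - 15.0992*m^3 - 1.4088*m^2 - 3.0144*m + 0.9216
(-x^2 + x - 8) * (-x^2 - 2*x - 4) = x^4 + x^3 + 10*x^2 + 12*x + 32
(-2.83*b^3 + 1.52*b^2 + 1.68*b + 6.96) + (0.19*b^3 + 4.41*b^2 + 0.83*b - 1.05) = -2.64*b^3 + 5.93*b^2 + 2.51*b + 5.91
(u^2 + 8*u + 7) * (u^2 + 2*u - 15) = u^4 + 10*u^3 + 8*u^2 - 106*u - 105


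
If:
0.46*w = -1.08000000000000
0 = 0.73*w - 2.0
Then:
No Solution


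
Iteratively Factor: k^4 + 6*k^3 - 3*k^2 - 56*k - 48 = (k + 4)*(k^3 + 2*k^2 - 11*k - 12) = (k + 1)*(k + 4)*(k^2 + k - 12) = (k + 1)*(k + 4)^2*(k - 3)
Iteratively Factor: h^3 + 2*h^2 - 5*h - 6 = (h + 3)*(h^2 - h - 2) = (h - 2)*(h + 3)*(h + 1)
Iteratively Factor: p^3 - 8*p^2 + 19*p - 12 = (p - 1)*(p^2 - 7*p + 12) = (p - 3)*(p - 1)*(p - 4)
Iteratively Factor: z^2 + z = (z + 1)*(z)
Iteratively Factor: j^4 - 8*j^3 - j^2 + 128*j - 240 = (j - 5)*(j^3 - 3*j^2 - 16*j + 48) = (j - 5)*(j - 4)*(j^2 + j - 12) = (j - 5)*(j - 4)*(j - 3)*(j + 4)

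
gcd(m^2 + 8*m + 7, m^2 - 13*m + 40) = 1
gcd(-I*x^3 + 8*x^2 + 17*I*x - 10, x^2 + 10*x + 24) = 1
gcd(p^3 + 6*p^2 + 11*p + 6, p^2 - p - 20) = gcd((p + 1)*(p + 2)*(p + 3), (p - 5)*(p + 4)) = 1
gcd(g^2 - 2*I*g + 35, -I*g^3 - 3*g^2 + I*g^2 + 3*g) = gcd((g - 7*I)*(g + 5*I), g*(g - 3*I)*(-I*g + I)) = 1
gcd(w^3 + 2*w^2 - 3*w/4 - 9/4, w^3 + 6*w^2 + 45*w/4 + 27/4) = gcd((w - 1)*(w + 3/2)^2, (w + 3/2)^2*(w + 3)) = w^2 + 3*w + 9/4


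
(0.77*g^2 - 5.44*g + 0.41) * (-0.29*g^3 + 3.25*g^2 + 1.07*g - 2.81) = -0.2233*g^5 + 4.0801*g^4 - 16.975*g^3 - 6.652*g^2 + 15.7251*g - 1.1521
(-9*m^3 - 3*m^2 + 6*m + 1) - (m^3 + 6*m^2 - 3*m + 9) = -10*m^3 - 9*m^2 + 9*m - 8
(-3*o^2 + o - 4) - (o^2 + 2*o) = -4*o^2 - o - 4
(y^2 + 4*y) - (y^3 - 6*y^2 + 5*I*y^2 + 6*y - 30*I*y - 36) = -y^3 + 7*y^2 - 5*I*y^2 - 2*y + 30*I*y + 36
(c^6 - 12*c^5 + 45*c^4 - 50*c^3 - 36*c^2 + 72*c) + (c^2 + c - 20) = c^6 - 12*c^5 + 45*c^4 - 50*c^3 - 35*c^2 + 73*c - 20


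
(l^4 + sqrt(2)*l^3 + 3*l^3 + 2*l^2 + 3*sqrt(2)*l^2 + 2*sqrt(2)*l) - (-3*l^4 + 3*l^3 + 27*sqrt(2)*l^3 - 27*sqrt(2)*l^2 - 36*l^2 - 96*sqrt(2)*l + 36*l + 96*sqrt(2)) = 4*l^4 - 26*sqrt(2)*l^3 + 38*l^2 + 30*sqrt(2)*l^2 - 36*l + 98*sqrt(2)*l - 96*sqrt(2)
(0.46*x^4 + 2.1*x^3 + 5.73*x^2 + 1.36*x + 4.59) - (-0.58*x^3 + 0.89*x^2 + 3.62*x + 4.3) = 0.46*x^4 + 2.68*x^3 + 4.84*x^2 - 2.26*x + 0.29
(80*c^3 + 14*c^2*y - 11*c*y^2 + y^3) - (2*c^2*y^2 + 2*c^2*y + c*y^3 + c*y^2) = 80*c^3 - 2*c^2*y^2 + 12*c^2*y - c*y^3 - 12*c*y^2 + y^3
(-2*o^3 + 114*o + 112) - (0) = -2*o^3 + 114*o + 112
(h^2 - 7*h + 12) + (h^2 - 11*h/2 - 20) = 2*h^2 - 25*h/2 - 8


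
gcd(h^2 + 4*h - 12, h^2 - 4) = h - 2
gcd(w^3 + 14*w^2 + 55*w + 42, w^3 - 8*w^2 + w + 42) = 1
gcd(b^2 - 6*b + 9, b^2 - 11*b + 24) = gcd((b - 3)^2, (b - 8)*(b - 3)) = b - 3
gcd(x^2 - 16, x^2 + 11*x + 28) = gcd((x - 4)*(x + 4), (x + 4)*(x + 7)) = x + 4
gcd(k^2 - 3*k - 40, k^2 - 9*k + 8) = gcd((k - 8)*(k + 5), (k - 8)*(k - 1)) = k - 8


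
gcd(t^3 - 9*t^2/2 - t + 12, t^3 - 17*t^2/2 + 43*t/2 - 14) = t - 4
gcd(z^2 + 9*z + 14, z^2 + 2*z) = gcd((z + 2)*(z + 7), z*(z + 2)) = z + 2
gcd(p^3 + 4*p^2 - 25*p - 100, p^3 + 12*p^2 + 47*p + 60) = p^2 + 9*p + 20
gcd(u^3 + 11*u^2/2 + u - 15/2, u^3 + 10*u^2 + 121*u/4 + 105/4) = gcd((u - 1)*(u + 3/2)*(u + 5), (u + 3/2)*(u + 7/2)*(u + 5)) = u^2 + 13*u/2 + 15/2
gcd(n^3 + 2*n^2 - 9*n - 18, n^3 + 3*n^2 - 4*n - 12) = n^2 + 5*n + 6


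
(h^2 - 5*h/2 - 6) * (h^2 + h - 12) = h^4 - 3*h^3/2 - 41*h^2/2 + 24*h + 72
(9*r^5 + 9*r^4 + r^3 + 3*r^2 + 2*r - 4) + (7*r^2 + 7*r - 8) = 9*r^5 + 9*r^4 + r^3 + 10*r^2 + 9*r - 12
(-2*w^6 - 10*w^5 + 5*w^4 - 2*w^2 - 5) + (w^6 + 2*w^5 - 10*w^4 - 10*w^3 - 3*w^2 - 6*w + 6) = -w^6 - 8*w^5 - 5*w^4 - 10*w^3 - 5*w^2 - 6*w + 1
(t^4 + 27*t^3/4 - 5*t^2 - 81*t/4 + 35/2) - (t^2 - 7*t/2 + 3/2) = t^4 + 27*t^3/4 - 6*t^2 - 67*t/4 + 16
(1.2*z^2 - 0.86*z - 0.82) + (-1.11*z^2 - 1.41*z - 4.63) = 0.0899999999999999*z^2 - 2.27*z - 5.45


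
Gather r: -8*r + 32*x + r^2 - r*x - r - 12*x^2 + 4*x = r^2 + r*(-x - 9) - 12*x^2 + 36*x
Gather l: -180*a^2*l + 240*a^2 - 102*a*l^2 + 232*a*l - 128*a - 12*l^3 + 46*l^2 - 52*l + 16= 240*a^2 - 128*a - 12*l^3 + l^2*(46 - 102*a) + l*(-180*a^2 + 232*a - 52) + 16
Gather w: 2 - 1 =1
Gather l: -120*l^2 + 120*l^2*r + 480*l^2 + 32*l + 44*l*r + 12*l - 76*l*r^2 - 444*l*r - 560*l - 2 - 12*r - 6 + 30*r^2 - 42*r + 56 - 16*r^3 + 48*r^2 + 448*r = l^2*(120*r + 360) + l*(-76*r^2 - 400*r - 516) - 16*r^3 + 78*r^2 + 394*r + 48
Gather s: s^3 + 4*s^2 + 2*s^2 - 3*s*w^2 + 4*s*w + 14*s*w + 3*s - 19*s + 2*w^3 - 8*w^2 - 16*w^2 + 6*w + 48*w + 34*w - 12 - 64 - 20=s^3 + 6*s^2 + s*(-3*w^2 + 18*w - 16) + 2*w^3 - 24*w^2 + 88*w - 96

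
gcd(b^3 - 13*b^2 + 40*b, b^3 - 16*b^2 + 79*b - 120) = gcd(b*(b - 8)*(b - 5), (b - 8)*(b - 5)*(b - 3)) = b^2 - 13*b + 40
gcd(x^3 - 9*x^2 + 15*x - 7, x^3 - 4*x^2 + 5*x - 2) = x^2 - 2*x + 1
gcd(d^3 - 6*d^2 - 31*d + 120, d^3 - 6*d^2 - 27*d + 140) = d + 5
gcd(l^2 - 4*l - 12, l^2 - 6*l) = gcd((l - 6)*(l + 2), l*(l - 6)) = l - 6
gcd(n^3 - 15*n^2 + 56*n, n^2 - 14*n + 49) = n - 7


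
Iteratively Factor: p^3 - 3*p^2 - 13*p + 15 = (p - 1)*(p^2 - 2*p - 15) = (p - 1)*(p + 3)*(p - 5)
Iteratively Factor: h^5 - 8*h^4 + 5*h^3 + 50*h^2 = (h - 5)*(h^4 - 3*h^3 - 10*h^2) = (h - 5)*(h + 2)*(h^3 - 5*h^2) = h*(h - 5)*(h + 2)*(h^2 - 5*h) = h^2*(h - 5)*(h + 2)*(h - 5)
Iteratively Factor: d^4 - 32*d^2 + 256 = (d + 4)*(d^3 - 4*d^2 - 16*d + 64) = (d + 4)^2*(d^2 - 8*d + 16) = (d - 4)*(d + 4)^2*(d - 4)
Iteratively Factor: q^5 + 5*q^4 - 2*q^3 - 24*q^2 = (q + 4)*(q^4 + q^3 - 6*q^2) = q*(q + 4)*(q^3 + q^2 - 6*q) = q*(q + 3)*(q + 4)*(q^2 - 2*q) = q^2*(q + 3)*(q + 4)*(q - 2)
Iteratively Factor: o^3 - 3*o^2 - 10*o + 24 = (o + 3)*(o^2 - 6*o + 8) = (o - 4)*(o + 3)*(o - 2)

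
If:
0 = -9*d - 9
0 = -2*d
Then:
No Solution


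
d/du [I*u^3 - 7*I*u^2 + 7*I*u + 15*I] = I*(3*u^2 - 14*u + 7)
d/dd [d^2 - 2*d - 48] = 2*d - 2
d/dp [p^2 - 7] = 2*p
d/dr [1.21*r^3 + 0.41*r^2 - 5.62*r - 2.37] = 3.63*r^2 + 0.82*r - 5.62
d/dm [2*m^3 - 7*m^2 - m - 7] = 6*m^2 - 14*m - 1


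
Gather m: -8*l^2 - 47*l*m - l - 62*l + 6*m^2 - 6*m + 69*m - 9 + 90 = -8*l^2 - 63*l + 6*m^2 + m*(63 - 47*l) + 81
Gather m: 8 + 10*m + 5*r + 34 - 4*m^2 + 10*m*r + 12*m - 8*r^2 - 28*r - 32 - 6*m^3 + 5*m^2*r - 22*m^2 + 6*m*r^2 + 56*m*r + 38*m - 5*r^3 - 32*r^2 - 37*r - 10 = -6*m^3 + m^2*(5*r - 26) + m*(6*r^2 + 66*r + 60) - 5*r^3 - 40*r^2 - 60*r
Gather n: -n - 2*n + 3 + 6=9 - 3*n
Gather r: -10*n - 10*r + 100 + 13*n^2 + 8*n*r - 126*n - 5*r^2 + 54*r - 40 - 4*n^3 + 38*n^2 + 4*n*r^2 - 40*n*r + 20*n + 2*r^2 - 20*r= -4*n^3 + 51*n^2 - 116*n + r^2*(4*n - 3) + r*(24 - 32*n) + 60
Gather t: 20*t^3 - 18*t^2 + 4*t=20*t^3 - 18*t^2 + 4*t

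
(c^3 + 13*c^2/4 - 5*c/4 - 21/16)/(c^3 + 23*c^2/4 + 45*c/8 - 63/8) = (c + 1/2)/(c + 3)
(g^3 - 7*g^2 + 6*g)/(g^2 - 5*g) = (g^2 - 7*g + 6)/(g - 5)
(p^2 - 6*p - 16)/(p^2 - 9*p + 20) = (p^2 - 6*p - 16)/(p^2 - 9*p + 20)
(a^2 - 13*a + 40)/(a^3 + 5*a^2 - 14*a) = (a^2 - 13*a + 40)/(a*(a^2 + 5*a - 14))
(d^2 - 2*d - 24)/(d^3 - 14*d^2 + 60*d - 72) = (d + 4)/(d^2 - 8*d + 12)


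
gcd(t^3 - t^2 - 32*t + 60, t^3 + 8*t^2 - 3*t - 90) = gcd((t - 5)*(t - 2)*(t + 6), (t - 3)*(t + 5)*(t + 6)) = t + 6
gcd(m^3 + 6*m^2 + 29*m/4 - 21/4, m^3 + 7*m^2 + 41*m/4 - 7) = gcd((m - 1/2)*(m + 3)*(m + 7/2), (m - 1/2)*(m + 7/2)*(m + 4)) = m^2 + 3*m - 7/4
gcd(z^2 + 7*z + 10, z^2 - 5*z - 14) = z + 2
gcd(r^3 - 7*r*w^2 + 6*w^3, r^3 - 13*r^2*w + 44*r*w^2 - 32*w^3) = r - w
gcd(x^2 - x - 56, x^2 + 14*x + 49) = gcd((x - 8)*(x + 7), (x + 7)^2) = x + 7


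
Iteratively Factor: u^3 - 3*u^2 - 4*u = (u + 1)*(u^2 - 4*u) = (u - 4)*(u + 1)*(u)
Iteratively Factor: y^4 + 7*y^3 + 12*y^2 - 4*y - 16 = (y + 4)*(y^3 + 3*y^2 - 4) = (y + 2)*(y + 4)*(y^2 + y - 2) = (y + 2)^2*(y + 4)*(y - 1)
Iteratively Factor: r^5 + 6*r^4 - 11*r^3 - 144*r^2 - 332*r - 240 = (r - 5)*(r^4 + 11*r^3 + 44*r^2 + 76*r + 48) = (r - 5)*(r + 3)*(r^3 + 8*r^2 + 20*r + 16) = (r - 5)*(r + 2)*(r + 3)*(r^2 + 6*r + 8) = (r - 5)*(r + 2)^2*(r + 3)*(r + 4)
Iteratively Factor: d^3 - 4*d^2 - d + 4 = (d - 4)*(d^2 - 1) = (d - 4)*(d - 1)*(d + 1)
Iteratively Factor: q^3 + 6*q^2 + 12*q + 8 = (q + 2)*(q^2 + 4*q + 4) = (q + 2)^2*(q + 2)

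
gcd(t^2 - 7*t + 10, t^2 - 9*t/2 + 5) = t - 2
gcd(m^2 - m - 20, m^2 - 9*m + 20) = m - 5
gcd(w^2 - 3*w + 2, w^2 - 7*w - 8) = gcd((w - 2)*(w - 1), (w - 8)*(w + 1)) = 1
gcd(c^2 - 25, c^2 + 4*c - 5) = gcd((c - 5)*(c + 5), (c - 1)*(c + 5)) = c + 5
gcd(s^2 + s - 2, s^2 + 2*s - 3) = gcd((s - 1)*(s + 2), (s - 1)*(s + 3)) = s - 1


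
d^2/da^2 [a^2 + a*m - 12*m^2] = 2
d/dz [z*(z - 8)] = 2*z - 8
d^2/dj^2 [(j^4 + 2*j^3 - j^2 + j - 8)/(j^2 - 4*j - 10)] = 2*(j^6 - 12*j^5 + 18*j^4 + 369*j^3 + 786*j^2 + 726*j - 348)/(j^6 - 12*j^5 + 18*j^4 + 176*j^3 - 180*j^2 - 1200*j - 1000)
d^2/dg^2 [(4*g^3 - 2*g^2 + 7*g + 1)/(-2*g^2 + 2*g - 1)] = 28*(-2*g^3 + 3*g - 1)/(8*g^6 - 24*g^5 + 36*g^4 - 32*g^3 + 18*g^2 - 6*g + 1)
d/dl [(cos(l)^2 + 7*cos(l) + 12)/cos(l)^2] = (7*cos(l) + 24)*sin(l)/cos(l)^3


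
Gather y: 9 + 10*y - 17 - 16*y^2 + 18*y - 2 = -16*y^2 + 28*y - 10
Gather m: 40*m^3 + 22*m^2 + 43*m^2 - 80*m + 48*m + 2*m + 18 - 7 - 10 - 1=40*m^3 + 65*m^2 - 30*m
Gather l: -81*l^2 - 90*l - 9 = -81*l^2 - 90*l - 9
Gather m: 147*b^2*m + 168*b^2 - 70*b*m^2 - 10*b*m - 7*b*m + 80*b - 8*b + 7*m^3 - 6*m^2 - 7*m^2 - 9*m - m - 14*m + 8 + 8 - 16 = 168*b^2 + 72*b + 7*m^3 + m^2*(-70*b - 13) + m*(147*b^2 - 17*b - 24)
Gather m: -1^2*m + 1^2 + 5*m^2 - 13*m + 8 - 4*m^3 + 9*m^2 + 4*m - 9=-4*m^3 + 14*m^2 - 10*m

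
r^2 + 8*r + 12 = (r + 2)*(r + 6)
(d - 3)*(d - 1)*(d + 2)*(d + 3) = d^4 + d^3 - 11*d^2 - 9*d + 18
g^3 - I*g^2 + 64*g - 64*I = (g - 8*I)*(g - I)*(g + 8*I)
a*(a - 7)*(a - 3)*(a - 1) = a^4 - 11*a^3 + 31*a^2 - 21*a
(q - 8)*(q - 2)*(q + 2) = q^3 - 8*q^2 - 4*q + 32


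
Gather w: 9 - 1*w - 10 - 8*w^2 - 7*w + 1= -8*w^2 - 8*w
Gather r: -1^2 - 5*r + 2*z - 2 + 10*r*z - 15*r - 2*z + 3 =r*(10*z - 20)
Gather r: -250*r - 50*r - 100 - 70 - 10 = -300*r - 180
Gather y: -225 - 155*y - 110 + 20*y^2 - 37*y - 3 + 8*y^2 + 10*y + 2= 28*y^2 - 182*y - 336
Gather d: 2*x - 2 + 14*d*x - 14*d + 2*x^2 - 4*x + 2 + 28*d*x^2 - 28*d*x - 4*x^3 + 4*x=d*(28*x^2 - 14*x - 14) - 4*x^3 + 2*x^2 + 2*x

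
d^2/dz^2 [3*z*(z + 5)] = 6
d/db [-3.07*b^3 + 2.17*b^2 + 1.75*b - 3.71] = -9.21*b^2 + 4.34*b + 1.75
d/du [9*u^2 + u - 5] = 18*u + 1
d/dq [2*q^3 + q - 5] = 6*q^2 + 1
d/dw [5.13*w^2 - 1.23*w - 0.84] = 10.26*w - 1.23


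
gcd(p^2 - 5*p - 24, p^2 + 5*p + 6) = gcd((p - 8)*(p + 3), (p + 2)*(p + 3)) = p + 3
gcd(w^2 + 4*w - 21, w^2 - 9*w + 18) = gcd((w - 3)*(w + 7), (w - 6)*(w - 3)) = w - 3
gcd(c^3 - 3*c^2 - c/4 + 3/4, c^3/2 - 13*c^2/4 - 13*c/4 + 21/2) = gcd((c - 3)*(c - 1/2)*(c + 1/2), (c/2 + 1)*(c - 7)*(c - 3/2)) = 1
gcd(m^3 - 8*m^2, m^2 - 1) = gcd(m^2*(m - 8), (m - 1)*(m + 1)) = 1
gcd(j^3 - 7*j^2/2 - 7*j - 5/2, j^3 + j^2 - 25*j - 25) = j^2 - 4*j - 5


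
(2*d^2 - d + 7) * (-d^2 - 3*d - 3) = -2*d^4 - 5*d^3 - 10*d^2 - 18*d - 21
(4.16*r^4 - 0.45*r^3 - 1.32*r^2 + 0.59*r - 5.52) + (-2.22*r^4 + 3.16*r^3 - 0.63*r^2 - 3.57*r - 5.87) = 1.94*r^4 + 2.71*r^3 - 1.95*r^2 - 2.98*r - 11.39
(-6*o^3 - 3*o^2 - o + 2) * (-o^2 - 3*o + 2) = 6*o^5 + 21*o^4 - 2*o^3 - 5*o^2 - 8*o + 4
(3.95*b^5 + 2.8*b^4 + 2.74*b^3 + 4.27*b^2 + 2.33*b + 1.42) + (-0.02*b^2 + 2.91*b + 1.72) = 3.95*b^5 + 2.8*b^4 + 2.74*b^3 + 4.25*b^2 + 5.24*b + 3.14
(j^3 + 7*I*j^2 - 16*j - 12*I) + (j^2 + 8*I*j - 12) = j^3 + j^2 + 7*I*j^2 - 16*j + 8*I*j - 12 - 12*I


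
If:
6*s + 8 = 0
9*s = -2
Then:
No Solution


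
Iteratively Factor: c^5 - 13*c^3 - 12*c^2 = (c - 4)*(c^4 + 4*c^3 + 3*c^2) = (c - 4)*(c + 3)*(c^3 + c^2) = (c - 4)*(c + 1)*(c + 3)*(c^2) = c*(c - 4)*(c + 1)*(c + 3)*(c)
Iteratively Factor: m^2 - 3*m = (m)*(m - 3)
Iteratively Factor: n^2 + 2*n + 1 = (n + 1)*(n + 1)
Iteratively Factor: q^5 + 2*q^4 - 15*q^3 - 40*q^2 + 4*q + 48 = (q - 1)*(q^4 + 3*q^3 - 12*q^2 - 52*q - 48) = (q - 1)*(q + 3)*(q^3 - 12*q - 16) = (q - 1)*(q + 2)*(q + 3)*(q^2 - 2*q - 8) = (q - 4)*(q - 1)*(q + 2)*(q + 3)*(q + 2)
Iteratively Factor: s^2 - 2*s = (s)*(s - 2)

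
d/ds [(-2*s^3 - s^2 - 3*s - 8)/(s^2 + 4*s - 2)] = (-2*s^4 - 16*s^3 + 11*s^2 + 20*s + 38)/(s^4 + 8*s^3 + 12*s^2 - 16*s + 4)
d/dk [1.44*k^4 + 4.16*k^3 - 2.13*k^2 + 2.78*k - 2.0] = 5.76*k^3 + 12.48*k^2 - 4.26*k + 2.78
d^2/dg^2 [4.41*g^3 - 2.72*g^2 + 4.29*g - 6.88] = 26.46*g - 5.44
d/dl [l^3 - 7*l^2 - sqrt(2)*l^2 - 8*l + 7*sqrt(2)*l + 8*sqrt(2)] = 3*l^2 - 14*l - 2*sqrt(2)*l - 8 + 7*sqrt(2)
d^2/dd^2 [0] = 0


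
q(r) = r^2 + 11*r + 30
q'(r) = 2*r + 11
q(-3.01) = 5.95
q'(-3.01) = 4.98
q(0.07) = 30.77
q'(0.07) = 11.14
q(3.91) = 88.30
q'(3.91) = 18.82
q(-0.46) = 25.15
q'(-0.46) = 10.08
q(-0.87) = 21.19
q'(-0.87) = 9.26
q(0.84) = 39.95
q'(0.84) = 12.68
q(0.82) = 39.69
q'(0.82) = 12.64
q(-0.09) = 29.02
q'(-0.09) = 10.82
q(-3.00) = 6.00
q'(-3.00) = 5.00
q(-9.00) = 12.00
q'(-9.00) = -7.00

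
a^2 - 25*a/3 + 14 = (a - 6)*(a - 7/3)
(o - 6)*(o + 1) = o^2 - 5*o - 6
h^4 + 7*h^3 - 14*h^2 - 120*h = h*(h - 4)*(h + 5)*(h + 6)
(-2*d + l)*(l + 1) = -2*d*l - 2*d + l^2 + l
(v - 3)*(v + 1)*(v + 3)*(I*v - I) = I*v^4 - 10*I*v^2 + 9*I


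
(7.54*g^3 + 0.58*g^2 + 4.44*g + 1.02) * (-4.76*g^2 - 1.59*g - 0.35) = -35.8904*g^5 - 14.7494*g^4 - 24.6956*g^3 - 12.1178*g^2 - 3.1758*g - 0.357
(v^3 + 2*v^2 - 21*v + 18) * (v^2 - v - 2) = v^5 + v^4 - 25*v^3 + 35*v^2 + 24*v - 36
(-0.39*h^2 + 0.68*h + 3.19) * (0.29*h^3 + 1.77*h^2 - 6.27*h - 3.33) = -0.1131*h^5 - 0.4931*h^4 + 4.574*h^3 + 2.6814*h^2 - 22.2657*h - 10.6227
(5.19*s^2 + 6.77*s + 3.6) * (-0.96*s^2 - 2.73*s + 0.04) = -4.9824*s^4 - 20.6679*s^3 - 21.7305*s^2 - 9.5572*s + 0.144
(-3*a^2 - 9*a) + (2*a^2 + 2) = -a^2 - 9*a + 2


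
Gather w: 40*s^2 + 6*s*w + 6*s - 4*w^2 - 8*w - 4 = 40*s^2 + 6*s - 4*w^2 + w*(6*s - 8) - 4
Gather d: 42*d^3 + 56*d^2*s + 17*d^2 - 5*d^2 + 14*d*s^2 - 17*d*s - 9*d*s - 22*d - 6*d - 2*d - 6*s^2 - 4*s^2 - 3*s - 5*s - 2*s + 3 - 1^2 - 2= 42*d^3 + d^2*(56*s + 12) + d*(14*s^2 - 26*s - 30) - 10*s^2 - 10*s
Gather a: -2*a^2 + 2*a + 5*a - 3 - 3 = -2*a^2 + 7*a - 6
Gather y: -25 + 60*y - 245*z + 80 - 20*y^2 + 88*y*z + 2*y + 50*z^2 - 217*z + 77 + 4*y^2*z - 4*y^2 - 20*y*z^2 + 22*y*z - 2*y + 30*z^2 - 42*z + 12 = y^2*(4*z - 24) + y*(-20*z^2 + 110*z + 60) + 80*z^2 - 504*z + 144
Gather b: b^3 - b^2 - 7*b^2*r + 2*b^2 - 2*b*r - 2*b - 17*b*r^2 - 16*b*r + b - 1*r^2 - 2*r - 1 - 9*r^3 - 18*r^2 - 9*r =b^3 + b^2*(1 - 7*r) + b*(-17*r^2 - 18*r - 1) - 9*r^3 - 19*r^2 - 11*r - 1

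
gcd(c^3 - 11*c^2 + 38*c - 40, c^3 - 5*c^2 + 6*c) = c - 2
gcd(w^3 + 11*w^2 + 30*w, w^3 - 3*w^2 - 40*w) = w^2 + 5*w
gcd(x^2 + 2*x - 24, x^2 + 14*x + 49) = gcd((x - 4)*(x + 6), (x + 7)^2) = 1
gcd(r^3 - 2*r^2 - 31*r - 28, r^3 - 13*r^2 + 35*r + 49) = r^2 - 6*r - 7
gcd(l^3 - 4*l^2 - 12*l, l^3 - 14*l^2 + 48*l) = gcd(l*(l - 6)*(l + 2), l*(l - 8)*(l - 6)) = l^2 - 6*l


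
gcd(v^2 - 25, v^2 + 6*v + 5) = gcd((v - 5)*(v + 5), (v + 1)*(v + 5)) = v + 5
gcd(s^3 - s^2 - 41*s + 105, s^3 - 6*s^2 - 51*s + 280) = s^2 + 2*s - 35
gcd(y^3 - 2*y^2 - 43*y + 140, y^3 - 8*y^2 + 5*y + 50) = y - 5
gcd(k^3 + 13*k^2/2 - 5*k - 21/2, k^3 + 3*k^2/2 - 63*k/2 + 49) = k + 7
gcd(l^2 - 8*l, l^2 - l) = l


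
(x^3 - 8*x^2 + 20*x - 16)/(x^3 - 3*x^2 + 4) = (x - 4)/(x + 1)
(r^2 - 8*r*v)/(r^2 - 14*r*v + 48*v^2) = r/(r - 6*v)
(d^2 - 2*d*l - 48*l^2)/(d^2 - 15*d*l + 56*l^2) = (d + 6*l)/(d - 7*l)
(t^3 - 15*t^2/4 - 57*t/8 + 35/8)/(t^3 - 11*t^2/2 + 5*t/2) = (t + 7/4)/t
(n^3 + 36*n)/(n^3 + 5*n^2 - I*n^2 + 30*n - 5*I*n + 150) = n*(n + 6*I)/(n^2 + 5*n*(1 + I) + 25*I)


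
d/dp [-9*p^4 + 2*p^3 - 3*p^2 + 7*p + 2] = -36*p^3 + 6*p^2 - 6*p + 7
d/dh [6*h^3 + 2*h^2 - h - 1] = 18*h^2 + 4*h - 1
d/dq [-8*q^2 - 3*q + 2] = -16*q - 3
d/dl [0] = 0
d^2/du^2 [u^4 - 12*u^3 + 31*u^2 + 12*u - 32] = 12*u^2 - 72*u + 62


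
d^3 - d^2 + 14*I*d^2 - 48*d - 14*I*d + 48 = (d - 1)*(d + 6*I)*(d + 8*I)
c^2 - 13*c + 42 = (c - 7)*(c - 6)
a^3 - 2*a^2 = a^2*(a - 2)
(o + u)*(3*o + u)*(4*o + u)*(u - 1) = 12*o^3*u - 12*o^3 + 19*o^2*u^2 - 19*o^2*u + 8*o*u^3 - 8*o*u^2 + u^4 - u^3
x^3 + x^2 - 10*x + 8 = (x - 2)*(x - 1)*(x + 4)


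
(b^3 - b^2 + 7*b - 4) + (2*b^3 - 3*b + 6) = 3*b^3 - b^2 + 4*b + 2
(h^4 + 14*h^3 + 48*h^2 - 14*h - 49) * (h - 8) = h^5 + 6*h^4 - 64*h^3 - 398*h^2 + 63*h + 392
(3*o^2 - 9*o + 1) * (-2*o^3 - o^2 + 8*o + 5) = -6*o^5 + 15*o^4 + 31*o^3 - 58*o^2 - 37*o + 5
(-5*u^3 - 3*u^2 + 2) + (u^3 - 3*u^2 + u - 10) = -4*u^3 - 6*u^2 + u - 8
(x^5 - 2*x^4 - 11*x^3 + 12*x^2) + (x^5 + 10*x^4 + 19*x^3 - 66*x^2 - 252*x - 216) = 2*x^5 + 8*x^4 + 8*x^3 - 54*x^2 - 252*x - 216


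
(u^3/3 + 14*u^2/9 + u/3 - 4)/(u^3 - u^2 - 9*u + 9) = (3*u^2 + 5*u - 12)/(9*(u^2 - 4*u + 3))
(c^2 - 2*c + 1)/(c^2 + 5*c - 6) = (c - 1)/(c + 6)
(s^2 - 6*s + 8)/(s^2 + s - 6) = (s - 4)/(s + 3)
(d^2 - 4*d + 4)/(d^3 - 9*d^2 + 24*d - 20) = 1/(d - 5)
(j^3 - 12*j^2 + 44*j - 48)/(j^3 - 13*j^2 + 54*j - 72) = (j - 2)/(j - 3)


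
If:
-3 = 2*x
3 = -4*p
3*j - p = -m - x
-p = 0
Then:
No Solution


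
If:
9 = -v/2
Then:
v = -18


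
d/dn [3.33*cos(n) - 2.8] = -3.33*sin(n)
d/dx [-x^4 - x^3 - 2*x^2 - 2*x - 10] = -4*x^3 - 3*x^2 - 4*x - 2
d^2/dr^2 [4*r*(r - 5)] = 8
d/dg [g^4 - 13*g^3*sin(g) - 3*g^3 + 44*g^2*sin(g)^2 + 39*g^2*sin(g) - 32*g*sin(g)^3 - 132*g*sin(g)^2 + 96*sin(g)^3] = -13*g^3*cos(g) + 4*g^3 - 39*g^2*sin(g) + 44*g^2*sin(2*g) + 39*g^2*cos(g) - 9*g^2 - 96*g*sin(g)^2*cos(g) + 88*g*sin(g)^2 + 78*g*sin(g) - 132*g*sin(2*g) - 32*sin(g)^3 + 288*sin(g)^2*cos(g) - 132*sin(g)^2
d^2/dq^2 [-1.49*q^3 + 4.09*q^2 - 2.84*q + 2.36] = 8.18 - 8.94*q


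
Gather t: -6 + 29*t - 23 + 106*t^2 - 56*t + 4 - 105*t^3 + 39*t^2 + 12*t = -105*t^3 + 145*t^2 - 15*t - 25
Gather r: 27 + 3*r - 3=3*r + 24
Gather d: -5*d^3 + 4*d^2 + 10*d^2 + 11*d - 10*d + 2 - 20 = -5*d^3 + 14*d^2 + d - 18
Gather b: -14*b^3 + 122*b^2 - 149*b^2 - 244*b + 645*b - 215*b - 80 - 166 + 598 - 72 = -14*b^3 - 27*b^2 + 186*b + 280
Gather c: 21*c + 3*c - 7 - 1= 24*c - 8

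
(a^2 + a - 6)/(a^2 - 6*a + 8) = (a + 3)/(a - 4)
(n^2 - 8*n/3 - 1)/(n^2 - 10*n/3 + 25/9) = 3*(3*n^2 - 8*n - 3)/(9*n^2 - 30*n + 25)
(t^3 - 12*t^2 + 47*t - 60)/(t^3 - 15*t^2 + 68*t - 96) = (t - 5)/(t - 8)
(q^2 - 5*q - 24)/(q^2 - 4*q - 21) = (q - 8)/(q - 7)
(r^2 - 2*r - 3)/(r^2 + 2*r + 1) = (r - 3)/(r + 1)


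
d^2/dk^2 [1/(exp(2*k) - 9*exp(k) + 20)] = ((9 - 4*exp(k))*(exp(2*k) - 9*exp(k) + 20) + 2*(2*exp(k) - 9)^2*exp(k))*exp(k)/(exp(2*k) - 9*exp(k) + 20)^3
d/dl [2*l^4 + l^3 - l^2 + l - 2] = 8*l^3 + 3*l^2 - 2*l + 1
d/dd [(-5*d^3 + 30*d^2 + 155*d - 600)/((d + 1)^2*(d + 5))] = 5*(59 - 13*d)/(d^3 + 3*d^2 + 3*d + 1)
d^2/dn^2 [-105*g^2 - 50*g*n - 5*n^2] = -10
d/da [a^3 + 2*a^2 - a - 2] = 3*a^2 + 4*a - 1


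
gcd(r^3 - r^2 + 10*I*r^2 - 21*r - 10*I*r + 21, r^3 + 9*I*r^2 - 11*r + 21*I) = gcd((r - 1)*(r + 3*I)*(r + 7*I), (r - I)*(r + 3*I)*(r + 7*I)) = r^2 + 10*I*r - 21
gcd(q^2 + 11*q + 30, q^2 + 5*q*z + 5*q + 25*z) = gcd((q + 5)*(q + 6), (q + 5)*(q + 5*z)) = q + 5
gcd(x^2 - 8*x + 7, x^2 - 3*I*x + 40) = 1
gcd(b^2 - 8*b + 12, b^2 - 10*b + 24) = b - 6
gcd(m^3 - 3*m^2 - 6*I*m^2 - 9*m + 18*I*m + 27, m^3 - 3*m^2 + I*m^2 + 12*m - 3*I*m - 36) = m^2 + m*(-3 - 3*I) + 9*I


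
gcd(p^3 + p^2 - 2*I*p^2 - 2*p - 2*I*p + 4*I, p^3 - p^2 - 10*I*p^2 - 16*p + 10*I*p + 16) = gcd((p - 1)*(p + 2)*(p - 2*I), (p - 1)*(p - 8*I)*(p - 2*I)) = p^2 + p*(-1 - 2*I) + 2*I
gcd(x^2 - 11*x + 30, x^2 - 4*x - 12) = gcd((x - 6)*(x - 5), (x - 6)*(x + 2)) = x - 6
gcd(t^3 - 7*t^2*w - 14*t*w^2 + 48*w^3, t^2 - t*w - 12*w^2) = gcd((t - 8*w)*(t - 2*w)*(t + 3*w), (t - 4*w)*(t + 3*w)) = t + 3*w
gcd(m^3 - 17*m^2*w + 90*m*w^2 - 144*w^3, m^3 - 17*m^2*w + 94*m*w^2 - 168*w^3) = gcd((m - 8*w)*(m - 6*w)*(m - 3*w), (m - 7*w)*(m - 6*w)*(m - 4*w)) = -m + 6*w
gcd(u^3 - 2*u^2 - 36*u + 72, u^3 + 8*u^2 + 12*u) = u + 6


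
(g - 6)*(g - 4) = g^2 - 10*g + 24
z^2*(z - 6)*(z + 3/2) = z^4 - 9*z^3/2 - 9*z^2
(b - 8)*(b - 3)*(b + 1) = b^3 - 10*b^2 + 13*b + 24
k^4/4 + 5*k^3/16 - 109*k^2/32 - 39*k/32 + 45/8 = (k/4 + 1)*(k - 3)*(k - 5/4)*(k + 3/2)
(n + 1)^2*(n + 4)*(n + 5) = n^4 + 11*n^3 + 39*n^2 + 49*n + 20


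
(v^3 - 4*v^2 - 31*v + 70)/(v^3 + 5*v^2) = 1 - 9/v + 14/v^2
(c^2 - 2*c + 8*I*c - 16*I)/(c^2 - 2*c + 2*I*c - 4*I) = (c + 8*I)/(c + 2*I)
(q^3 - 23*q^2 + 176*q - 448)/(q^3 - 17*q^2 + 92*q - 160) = (q^2 - 15*q + 56)/(q^2 - 9*q + 20)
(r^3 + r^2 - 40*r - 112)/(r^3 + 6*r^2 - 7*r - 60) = (r^2 - 3*r - 28)/(r^2 + 2*r - 15)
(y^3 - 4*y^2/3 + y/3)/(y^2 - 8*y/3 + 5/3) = y*(3*y - 1)/(3*y - 5)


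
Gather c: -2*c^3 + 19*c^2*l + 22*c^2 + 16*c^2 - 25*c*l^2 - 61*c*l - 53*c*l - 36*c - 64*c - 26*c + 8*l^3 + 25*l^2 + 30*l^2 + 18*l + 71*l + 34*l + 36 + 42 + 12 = -2*c^3 + c^2*(19*l + 38) + c*(-25*l^2 - 114*l - 126) + 8*l^3 + 55*l^2 + 123*l + 90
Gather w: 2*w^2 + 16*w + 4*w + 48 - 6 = 2*w^2 + 20*w + 42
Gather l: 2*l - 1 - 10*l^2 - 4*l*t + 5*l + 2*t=-10*l^2 + l*(7 - 4*t) + 2*t - 1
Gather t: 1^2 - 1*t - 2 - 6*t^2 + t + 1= -6*t^2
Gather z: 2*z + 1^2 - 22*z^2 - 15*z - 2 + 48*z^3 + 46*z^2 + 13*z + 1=48*z^3 + 24*z^2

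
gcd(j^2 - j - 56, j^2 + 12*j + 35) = j + 7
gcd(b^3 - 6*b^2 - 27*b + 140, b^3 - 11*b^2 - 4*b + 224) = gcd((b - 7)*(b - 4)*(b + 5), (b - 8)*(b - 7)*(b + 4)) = b - 7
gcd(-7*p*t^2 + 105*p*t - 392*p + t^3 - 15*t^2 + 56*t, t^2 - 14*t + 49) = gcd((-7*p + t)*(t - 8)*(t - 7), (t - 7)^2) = t - 7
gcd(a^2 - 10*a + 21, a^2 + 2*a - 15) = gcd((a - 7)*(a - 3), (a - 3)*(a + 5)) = a - 3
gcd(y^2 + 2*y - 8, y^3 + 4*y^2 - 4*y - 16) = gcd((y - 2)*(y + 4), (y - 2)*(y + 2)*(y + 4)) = y^2 + 2*y - 8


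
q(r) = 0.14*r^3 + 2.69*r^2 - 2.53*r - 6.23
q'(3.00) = 17.39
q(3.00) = 14.17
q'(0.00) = -2.53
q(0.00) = -6.23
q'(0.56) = 0.61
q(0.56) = -6.78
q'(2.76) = 15.52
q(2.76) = 10.22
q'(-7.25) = -19.46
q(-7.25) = 100.15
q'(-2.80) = -14.30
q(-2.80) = 18.87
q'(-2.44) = -13.16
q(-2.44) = 13.92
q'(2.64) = 14.60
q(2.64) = 8.41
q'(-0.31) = -4.16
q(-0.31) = -5.19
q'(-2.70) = -13.99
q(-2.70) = 17.46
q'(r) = 0.42*r^2 + 5.38*r - 2.53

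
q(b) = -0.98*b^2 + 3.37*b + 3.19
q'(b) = 3.37 - 1.96*b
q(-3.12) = -16.86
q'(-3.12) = 9.49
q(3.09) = 4.25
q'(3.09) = -2.69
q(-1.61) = -4.78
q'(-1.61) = 6.53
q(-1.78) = -5.91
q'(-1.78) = 6.86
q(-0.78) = -0.03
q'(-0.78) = 4.90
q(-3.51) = -20.71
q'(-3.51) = 10.25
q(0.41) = 4.41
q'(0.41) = 2.57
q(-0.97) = -1.00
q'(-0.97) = 5.27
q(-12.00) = -178.37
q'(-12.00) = 26.89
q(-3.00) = -15.74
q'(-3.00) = 9.25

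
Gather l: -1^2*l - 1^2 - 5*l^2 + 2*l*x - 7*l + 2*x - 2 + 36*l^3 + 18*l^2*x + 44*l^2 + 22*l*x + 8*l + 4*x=36*l^3 + l^2*(18*x + 39) + 24*l*x + 6*x - 3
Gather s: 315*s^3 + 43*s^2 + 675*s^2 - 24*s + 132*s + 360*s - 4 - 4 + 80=315*s^3 + 718*s^2 + 468*s + 72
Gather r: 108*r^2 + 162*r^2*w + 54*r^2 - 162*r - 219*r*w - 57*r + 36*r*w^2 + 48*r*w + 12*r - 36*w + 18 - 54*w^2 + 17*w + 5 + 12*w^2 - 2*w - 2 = r^2*(162*w + 162) + r*(36*w^2 - 171*w - 207) - 42*w^2 - 21*w + 21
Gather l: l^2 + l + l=l^2 + 2*l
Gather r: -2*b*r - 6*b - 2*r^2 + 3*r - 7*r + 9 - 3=-6*b - 2*r^2 + r*(-2*b - 4) + 6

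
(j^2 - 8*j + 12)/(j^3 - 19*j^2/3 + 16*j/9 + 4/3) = 9*(j - 2)/(9*j^2 - 3*j - 2)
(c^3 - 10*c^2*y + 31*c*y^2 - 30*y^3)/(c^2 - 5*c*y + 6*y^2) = c - 5*y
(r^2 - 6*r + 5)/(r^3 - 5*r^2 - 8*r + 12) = (r - 5)/(r^2 - 4*r - 12)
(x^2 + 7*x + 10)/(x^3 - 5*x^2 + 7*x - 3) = (x^2 + 7*x + 10)/(x^3 - 5*x^2 + 7*x - 3)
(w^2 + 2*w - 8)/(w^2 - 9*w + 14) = (w + 4)/(w - 7)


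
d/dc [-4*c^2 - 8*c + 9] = -8*c - 8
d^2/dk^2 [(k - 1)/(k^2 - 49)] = 2*(4*k^2*(k - 1) + (1 - 3*k)*(k^2 - 49))/(k^2 - 49)^3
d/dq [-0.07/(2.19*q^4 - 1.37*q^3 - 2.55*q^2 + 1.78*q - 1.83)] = (0.6132*q^3 - 0.2877*q^2 - 0.357*q + 0.1246)/(-2.19*q^4 + 1.37*q^3 + 2.55*q^2 - 1.78*q + 1.83)^2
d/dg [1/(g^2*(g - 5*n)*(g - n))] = (-g*(g - 5*n) - g*(g - n) - 2*(g - 5*n)*(g - n))/(g^3*(g - 5*n)^2*(g - n)^2)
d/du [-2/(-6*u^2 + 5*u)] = 2*(5 - 12*u)/(u^2*(6*u - 5)^2)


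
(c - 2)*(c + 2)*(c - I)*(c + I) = c^4 - 3*c^2 - 4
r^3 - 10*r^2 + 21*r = r*(r - 7)*(r - 3)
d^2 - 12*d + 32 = (d - 8)*(d - 4)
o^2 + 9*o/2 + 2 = (o + 1/2)*(o + 4)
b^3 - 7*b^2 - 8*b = b*(b - 8)*(b + 1)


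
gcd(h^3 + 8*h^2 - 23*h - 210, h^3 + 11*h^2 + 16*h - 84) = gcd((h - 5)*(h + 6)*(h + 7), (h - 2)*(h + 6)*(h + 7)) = h^2 + 13*h + 42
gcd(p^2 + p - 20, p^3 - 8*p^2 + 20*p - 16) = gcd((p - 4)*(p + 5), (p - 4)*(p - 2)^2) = p - 4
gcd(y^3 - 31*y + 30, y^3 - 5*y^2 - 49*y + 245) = y - 5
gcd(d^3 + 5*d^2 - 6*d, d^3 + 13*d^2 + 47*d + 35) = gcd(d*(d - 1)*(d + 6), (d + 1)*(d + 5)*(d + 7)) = 1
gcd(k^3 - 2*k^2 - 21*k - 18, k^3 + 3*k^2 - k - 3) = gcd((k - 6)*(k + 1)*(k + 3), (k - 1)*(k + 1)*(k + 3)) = k^2 + 4*k + 3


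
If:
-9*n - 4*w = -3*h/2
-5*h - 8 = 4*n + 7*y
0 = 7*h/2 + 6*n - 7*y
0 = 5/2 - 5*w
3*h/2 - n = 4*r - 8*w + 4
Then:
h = -104/183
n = -58/183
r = -49/366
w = 1/2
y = -712/1281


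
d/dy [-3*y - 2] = -3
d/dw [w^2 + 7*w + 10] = 2*w + 7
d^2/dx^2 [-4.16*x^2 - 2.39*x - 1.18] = -8.32000000000000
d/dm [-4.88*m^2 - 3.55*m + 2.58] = -9.76*m - 3.55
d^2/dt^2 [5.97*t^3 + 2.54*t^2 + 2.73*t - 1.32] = 35.82*t + 5.08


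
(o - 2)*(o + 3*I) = o^2 - 2*o + 3*I*o - 6*I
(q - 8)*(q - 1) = q^2 - 9*q + 8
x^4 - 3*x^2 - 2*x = x*(x - 2)*(x + 1)^2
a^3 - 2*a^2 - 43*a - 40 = (a - 8)*(a + 1)*(a + 5)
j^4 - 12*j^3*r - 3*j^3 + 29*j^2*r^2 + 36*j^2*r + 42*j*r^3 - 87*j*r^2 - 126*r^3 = (j - 3)*(j - 7*r)*(j - 6*r)*(j + r)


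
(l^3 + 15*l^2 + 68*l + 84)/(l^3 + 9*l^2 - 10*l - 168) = (l + 2)/(l - 4)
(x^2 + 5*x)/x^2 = (x + 5)/x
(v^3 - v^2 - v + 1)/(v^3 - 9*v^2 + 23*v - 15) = (v^2 - 1)/(v^2 - 8*v + 15)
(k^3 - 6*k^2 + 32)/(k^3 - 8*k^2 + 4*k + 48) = (k - 4)/(k - 6)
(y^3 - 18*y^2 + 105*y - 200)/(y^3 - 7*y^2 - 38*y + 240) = (y - 5)/(y + 6)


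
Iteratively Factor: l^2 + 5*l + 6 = (l + 2)*(l + 3)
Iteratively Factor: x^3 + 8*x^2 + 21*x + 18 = (x + 3)*(x^2 + 5*x + 6) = (x + 2)*(x + 3)*(x + 3)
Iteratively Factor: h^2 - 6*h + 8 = (h - 2)*(h - 4)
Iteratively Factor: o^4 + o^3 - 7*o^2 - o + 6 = (o + 1)*(o^3 - 7*o + 6) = (o - 1)*(o + 1)*(o^2 + o - 6) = (o - 2)*(o - 1)*(o + 1)*(o + 3)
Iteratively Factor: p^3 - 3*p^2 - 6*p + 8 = (p - 1)*(p^2 - 2*p - 8) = (p - 1)*(p + 2)*(p - 4)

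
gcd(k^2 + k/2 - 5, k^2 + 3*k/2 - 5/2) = k + 5/2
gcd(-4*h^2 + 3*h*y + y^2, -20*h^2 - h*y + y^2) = 4*h + y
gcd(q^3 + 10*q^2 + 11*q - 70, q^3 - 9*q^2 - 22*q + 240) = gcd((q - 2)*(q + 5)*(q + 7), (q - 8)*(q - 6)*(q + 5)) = q + 5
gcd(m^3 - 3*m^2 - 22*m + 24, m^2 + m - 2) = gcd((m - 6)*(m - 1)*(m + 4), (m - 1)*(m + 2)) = m - 1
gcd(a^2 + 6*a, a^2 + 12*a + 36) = a + 6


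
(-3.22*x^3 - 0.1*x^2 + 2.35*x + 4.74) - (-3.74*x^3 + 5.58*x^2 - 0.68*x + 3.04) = 0.52*x^3 - 5.68*x^2 + 3.03*x + 1.7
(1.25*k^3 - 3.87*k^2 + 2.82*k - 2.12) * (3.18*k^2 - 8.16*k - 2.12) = 3.975*k^5 - 22.5066*k^4 + 37.8968*k^3 - 21.5484*k^2 + 11.3208*k + 4.4944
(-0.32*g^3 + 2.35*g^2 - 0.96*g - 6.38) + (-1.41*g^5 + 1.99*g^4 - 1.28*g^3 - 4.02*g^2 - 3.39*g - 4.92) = -1.41*g^5 + 1.99*g^4 - 1.6*g^3 - 1.67*g^2 - 4.35*g - 11.3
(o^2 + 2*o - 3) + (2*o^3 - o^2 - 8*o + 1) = 2*o^3 - 6*o - 2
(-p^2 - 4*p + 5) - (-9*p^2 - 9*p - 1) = 8*p^2 + 5*p + 6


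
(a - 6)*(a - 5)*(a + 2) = a^3 - 9*a^2 + 8*a + 60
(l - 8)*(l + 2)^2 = l^3 - 4*l^2 - 28*l - 32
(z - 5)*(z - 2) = z^2 - 7*z + 10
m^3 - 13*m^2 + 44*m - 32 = (m - 8)*(m - 4)*(m - 1)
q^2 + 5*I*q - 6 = (q + 2*I)*(q + 3*I)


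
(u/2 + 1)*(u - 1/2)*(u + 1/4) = u^3/2 + 7*u^2/8 - 5*u/16 - 1/8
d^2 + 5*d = d*(d + 5)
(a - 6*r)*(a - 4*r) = a^2 - 10*a*r + 24*r^2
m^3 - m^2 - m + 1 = (m - 1)^2*(m + 1)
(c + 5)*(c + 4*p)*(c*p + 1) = c^3*p + 4*c^2*p^2 + 5*c^2*p + c^2 + 20*c*p^2 + 4*c*p + 5*c + 20*p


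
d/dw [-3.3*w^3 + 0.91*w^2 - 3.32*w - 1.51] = -9.9*w^2 + 1.82*w - 3.32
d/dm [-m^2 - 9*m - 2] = -2*m - 9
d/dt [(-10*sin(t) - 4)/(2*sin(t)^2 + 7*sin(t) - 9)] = 2*(10*sin(t)^2 + 8*sin(t) + 59)*cos(t)/((sin(t) - 1)^2*(2*sin(t) + 9)^2)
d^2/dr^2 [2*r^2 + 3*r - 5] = 4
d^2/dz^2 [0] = 0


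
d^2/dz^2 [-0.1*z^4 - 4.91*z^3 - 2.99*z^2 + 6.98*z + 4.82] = -1.2*z^2 - 29.46*z - 5.98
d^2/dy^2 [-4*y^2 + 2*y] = -8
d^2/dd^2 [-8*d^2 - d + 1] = -16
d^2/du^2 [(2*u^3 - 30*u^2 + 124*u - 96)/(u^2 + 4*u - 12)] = 24*(25*u^3 - 138*u^2 + 348*u - 88)/(u^6 + 12*u^5 + 12*u^4 - 224*u^3 - 144*u^2 + 1728*u - 1728)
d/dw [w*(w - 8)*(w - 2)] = 3*w^2 - 20*w + 16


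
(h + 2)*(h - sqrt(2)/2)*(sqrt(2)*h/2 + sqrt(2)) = sqrt(2)*h^3/2 - h^2/2 + 2*sqrt(2)*h^2 - 2*h + 2*sqrt(2)*h - 2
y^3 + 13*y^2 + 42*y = y*(y + 6)*(y + 7)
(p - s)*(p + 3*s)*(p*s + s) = p^3*s + 2*p^2*s^2 + p^2*s - 3*p*s^3 + 2*p*s^2 - 3*s^3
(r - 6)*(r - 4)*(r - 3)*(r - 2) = r^4 - 15*r^3 + 80*r^2 - 180*r + 144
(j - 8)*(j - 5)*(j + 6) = j^3 - 7*j^2 - 38*j + 240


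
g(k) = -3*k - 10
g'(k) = -3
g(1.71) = -15.13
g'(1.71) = -3.00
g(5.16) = -25.48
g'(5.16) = -3.00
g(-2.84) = -1.48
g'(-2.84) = -3.00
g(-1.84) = -4.48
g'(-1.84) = -3.00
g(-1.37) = -5.89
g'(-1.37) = -3.00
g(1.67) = -15.01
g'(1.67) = -3.00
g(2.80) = -18.40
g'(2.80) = -3.00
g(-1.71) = -4.87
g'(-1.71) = -3.00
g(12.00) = -46.00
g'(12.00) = -3.00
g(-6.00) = 8.00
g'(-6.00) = -3.00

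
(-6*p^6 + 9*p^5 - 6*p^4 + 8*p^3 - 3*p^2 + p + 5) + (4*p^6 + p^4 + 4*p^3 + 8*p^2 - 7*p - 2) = -2*p^6 + 9*p^5 - 5*p^4 + 12*p^3 + 5*p^2 - 6*p + 3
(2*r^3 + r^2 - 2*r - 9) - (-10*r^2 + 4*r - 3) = 2*r^3 + 11*r^2 - 6*r - 6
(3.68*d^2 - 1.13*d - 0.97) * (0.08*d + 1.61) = 0.2944*d^3 + 5.8344*d^2 - 1.8969*d - 1.5617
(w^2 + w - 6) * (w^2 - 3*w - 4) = w^4 - 2*w^3 - 13*w^2 + 14*w + 24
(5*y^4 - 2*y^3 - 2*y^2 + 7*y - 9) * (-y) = -5*y^5 + 2*y^4 + 2*y^3 - 7*y^2 + 9*y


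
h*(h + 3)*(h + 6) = h^3 + 9*h^2 + 18*h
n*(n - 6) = n^2 - 6*n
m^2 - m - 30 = (m - 6)*(m + 5)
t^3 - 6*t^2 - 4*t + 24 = (t - 6)*(t - 2)*(t + 2)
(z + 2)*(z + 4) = z^2 + 6*z + 8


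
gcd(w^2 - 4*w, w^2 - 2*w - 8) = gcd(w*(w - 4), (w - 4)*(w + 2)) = w - 4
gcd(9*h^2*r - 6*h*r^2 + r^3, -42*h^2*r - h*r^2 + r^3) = r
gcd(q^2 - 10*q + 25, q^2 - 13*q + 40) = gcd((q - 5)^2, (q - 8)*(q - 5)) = q - 5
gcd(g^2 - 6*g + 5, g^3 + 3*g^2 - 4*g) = g - 1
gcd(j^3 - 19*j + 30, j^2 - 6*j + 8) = j - 2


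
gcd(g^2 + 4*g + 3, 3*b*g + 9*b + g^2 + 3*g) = g + 3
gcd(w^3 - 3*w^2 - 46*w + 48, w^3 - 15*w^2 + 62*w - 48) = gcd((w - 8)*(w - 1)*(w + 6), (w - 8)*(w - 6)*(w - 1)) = w^2 - 9*w + 8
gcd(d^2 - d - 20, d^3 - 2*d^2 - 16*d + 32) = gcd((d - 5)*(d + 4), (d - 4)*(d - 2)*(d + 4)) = d + 4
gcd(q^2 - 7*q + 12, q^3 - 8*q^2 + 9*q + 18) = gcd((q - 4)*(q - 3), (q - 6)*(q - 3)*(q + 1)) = q - 3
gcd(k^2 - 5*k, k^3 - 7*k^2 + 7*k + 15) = k - 5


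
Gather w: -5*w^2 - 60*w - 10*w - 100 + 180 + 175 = -5*w^2 - 70*w + 255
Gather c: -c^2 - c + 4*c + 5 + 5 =-c^2 + 3*c + 10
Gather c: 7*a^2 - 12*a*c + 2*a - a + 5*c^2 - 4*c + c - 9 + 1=7*a^2 + a + 5*c^2 + c*(-12*a - 3) - 8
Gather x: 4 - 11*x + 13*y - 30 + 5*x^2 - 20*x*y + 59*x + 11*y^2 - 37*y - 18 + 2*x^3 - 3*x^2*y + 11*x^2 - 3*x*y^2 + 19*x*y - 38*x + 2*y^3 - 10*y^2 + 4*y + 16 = 2*x^3 + x^2*(16 - 3*y) + x*(-3*y^2 - y + 10) + 2*y^3 + y^2 - 20*y - 28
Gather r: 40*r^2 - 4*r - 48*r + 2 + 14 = 40*r^2 - 52*r + 16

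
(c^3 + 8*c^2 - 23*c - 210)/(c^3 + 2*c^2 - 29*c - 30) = (c + 7)/(c + 1)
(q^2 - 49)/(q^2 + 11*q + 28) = (q - 7)/(q + 4)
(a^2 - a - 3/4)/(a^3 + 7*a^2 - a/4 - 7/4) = (2*a - 3)/(2*a^2 + 13*a - 7)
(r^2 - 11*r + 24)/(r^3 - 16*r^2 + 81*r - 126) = (r - 8)/(r^2 - 13*r + 42)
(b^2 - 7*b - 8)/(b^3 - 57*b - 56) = 1/(b + 7)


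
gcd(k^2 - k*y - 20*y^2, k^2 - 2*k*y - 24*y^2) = k + 4*y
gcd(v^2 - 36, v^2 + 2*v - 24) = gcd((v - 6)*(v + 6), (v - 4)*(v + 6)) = v + 6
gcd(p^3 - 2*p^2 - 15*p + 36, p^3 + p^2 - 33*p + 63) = p^2 - 6*p + 9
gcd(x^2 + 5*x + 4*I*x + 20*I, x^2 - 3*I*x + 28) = x + 4*I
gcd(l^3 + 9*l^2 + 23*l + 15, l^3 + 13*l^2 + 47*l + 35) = l^2 + 6*l + 5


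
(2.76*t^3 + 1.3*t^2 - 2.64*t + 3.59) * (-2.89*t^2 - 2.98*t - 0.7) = -7.9764*t^5 - 11.9818*t^4 + 1.8236*t^3 - 3.4179*t^2 - 8.8502*t - 2.513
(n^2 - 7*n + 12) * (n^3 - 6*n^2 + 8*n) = n^5 - 13*n^4 + 62*n^3 - 128*n^2 + 96*n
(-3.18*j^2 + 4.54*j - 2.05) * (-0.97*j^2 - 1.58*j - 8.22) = 3.0846*j^4 + 0.620600000000001*j^3 + 20.9549*j^2 - 34.0798*j + 16.851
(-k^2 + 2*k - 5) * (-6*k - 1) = 6*k^3 - 11*k^2 + 28*k + 5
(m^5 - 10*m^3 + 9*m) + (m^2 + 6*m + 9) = m^5 - 10*m^3 + m^2 + 15*m + 9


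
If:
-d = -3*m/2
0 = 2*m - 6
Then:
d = 9/2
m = 3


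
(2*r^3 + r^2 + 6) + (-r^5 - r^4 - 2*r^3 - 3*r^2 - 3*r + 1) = -r^5 - r^4 - 2*r^2 - 3*r + 7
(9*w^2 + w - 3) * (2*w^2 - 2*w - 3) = 18*w^4 - 16*w^3 - 35*w^2 + 3*w + 9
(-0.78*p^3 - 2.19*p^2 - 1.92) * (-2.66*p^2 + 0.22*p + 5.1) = 2.0748*p^5 + 5.6538*p^4 - 4.4598*p^3 - 6.0618*p^2 - 0.4224*p - 9.792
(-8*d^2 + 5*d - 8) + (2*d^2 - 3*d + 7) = -6*d^2 + 2*d - 1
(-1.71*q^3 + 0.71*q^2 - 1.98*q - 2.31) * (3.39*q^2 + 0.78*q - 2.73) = -5.7969*q^5 + 1.0731*q^4 - 1.4901*q^3 - 11.3136*q^2 + 3.6036*q + 6.3063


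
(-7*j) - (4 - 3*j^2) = 3*j^2 - 7*j - 4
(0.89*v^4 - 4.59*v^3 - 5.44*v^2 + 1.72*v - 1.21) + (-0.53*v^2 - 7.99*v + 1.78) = 0.89*v^4 - 4.59*v^3 - 5.97*v^2 - 6.27*v + 0.57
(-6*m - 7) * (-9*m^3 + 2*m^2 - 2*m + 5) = 54*m^4 + 51*m^3 - 2*m^2 - 16*m - 35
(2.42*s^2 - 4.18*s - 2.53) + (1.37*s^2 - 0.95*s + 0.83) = 3.79*s^2 - 5.13*s - 1.7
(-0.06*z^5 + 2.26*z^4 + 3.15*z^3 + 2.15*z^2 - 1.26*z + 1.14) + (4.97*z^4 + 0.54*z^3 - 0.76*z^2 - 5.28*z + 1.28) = -0.06*z^5 + 7.23*z^4 + 3.69*z^3 + 1.39*z^2 - 6.54*z + 2.42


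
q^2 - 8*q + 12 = (q - 6)*(q - 2)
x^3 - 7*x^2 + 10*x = x*(x - 5)*(x - 2)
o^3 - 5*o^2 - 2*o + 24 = (o - 4)*(o - 3)*(o + 2)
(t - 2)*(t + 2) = t^2 - 4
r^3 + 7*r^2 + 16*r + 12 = (r + 2)^2*(r + 3)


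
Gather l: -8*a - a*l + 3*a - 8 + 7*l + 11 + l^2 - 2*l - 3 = -5*a + l^2 + l*(5 - a)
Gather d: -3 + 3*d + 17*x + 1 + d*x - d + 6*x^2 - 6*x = d*(x + 2) + 6*x^2 + 11*x - 2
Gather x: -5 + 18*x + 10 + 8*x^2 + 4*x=8*x^2 + 22*x + 5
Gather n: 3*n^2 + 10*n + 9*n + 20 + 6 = 3*n^2 + 19*n + 26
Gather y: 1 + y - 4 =y - 3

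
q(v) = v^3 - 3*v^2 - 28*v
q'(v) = 3*v^2 - 6*v - 28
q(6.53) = -32.32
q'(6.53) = 60.74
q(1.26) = -38.04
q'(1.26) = -30.80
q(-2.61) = 34.86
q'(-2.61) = 8.10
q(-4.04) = -1.78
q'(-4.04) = 45.20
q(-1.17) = 27.05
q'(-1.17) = -16.87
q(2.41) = -70.91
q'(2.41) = -25.04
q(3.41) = -90.71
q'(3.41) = -13.58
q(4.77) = -93.29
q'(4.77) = 11.64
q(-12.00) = -1824.00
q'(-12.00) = 476.00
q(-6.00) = -156.00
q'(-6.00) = 116.00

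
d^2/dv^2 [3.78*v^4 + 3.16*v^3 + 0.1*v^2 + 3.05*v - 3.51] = 45.36*v^2 + 18.96*v + 0.2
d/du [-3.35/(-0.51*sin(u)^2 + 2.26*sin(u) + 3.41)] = (7.571 - 3.417*sin(u))*cos(u)/(-0.51*sin(u)^2 + 2.26*sin(u) + 3.41)^2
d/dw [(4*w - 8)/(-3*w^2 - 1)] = 4*(-3*w^2 + 6*w*(w - 2) - 1)/(3*w^2 + 1)^2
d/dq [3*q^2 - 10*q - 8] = 6*q - 10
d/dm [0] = 0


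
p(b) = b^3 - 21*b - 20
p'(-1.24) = -16.39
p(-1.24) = 4.13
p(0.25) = -25.23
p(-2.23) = 15.74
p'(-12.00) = 411.00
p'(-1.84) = -10.84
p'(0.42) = -20.47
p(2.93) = -56.38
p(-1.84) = 12.41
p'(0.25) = -20.81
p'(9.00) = 222.00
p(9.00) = 520.00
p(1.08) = -41.42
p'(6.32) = 98.83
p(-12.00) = -1496.00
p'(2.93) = 4.75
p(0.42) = -28.75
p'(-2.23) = -6.08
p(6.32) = 99.72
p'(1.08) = -17.50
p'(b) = 3*b^2 - 21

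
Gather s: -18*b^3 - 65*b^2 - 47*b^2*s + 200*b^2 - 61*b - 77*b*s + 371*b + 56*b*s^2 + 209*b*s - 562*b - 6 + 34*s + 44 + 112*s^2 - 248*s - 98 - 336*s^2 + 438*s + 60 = -18*b^3 + 135*b^2 - 252*b + s^2*(56*b - 224) + s*(-47*b^2 + 132*b + 224)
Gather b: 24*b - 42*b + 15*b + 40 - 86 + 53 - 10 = -3*b - 3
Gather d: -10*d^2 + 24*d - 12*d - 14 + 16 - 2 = -10*d^2 + 12*d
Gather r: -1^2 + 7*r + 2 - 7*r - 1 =0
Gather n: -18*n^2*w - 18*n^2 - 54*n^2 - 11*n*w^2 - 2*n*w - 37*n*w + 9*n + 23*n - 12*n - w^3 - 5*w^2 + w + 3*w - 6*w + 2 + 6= n^2*(-18*w - 72) + n*(-11*w^2 - 39*w + 20) - w^3 - 5*w^2 - 2*w + 8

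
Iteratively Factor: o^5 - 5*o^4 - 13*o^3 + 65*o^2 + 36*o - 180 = (o - 2)*(o^4 - 3*o^3 - 19*o^2 + 27*o + 90) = (o - 2)*(o + 3)*(o^3 - 6*o^2 - o + 30) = (o - 2)*(o + 2)*(o + 3)*(o^2 - 8*o + 15) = (o - 5)*(o - 2)*(o + 2)*(o + 3)*(o - 3)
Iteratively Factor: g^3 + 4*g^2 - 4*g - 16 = (g + 2)*(g^2 + 2*g - 8) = (g - 2)*(g + 2)*(g + 4)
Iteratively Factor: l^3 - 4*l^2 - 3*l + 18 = (l - 3)*(l^2 - l - 6) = (l - 3)*(l + 2)*(l - 3)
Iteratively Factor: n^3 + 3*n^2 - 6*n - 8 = (n + 1)*(n^2 + 2*n - 8) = (n - 2)*(n + 1)*(n + 4)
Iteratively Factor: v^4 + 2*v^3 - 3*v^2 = (v + 3)*(v^3 - v^2) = (v - 1)*(v + 3)*(v^2) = v*(v - 1)*(v + 3)*(v)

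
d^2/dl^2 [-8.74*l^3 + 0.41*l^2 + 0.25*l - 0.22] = 0.82 - 52.44*l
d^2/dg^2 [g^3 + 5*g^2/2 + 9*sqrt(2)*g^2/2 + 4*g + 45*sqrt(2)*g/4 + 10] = 6*g + 5 + 9*sqrt(2)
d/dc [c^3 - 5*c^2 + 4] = c*(3*c - 10)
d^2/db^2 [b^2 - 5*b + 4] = 2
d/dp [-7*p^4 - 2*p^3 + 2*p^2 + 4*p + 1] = -28*p^3 - 6*p^2 + 4*p + 4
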